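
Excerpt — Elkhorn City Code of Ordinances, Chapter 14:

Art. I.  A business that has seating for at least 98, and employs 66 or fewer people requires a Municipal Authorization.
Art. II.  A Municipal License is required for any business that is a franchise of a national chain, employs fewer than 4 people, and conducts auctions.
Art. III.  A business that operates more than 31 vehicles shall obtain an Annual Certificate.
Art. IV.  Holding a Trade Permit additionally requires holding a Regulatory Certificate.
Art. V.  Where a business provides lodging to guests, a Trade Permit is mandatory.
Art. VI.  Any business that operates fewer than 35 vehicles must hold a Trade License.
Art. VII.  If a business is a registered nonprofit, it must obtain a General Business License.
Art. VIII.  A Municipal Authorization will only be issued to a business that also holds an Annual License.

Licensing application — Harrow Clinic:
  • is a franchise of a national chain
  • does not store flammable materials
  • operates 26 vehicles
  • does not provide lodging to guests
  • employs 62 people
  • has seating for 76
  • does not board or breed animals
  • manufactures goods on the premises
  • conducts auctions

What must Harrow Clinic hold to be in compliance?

Art. I. seating 76 < 98; employees 62 ≤ 66 → Municipal Authorization not required.
Art. II. is a franchise of a national chain; employees 62 ≥ 4; conducts auctions → Municipal License not required.
Art. III. vehicles 26 ≤ 31 → Annual Certificate not required.
Art. IV. Trade Permit is not required → no effect.
Art. V. does not provide lodging to guests → Trade Permit not required.
Art. VI. vehicles 26 < 35 → Trade License required.
Art. VII. is a franchise of a national chain (not: is a registered nonprofit) → General Business License not required.
Art. VIII. Municipal Authorization is not required → no effect.

Trade License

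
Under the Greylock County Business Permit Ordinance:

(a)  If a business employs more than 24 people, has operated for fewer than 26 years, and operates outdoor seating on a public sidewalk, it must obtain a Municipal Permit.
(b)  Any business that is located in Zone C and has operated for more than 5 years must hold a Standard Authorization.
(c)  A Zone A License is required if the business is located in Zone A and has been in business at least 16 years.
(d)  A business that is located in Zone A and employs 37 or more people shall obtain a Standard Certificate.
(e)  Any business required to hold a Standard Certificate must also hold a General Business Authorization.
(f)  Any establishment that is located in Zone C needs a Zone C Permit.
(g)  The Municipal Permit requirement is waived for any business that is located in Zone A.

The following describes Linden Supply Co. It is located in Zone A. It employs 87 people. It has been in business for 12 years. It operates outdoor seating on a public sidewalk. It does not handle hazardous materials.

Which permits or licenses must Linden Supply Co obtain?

(a) employees 87 > 24; years in business 12 < 26; operates outdoor seating on a public sidewalk → Municipal Permit required.
(b) is located in Zone A (not: is located in Zone C); years in business 12 > 5 → Standard Authorization not required.
(c) is located in Zone A; years in business 12 < 16 → Zone A License not required.
(d) is located in Zone A; employees 87 ≥ 37 → Standard Certificate required.
(e) Standard Certificate is required → General Business Authorization also required.
(f) is located in Zone A (not: is located in Zone C) → Zone C Permit not required.
(g) is located in Zone A → exempt from Municipal Permit.

General Business Authorization, Standard Certificate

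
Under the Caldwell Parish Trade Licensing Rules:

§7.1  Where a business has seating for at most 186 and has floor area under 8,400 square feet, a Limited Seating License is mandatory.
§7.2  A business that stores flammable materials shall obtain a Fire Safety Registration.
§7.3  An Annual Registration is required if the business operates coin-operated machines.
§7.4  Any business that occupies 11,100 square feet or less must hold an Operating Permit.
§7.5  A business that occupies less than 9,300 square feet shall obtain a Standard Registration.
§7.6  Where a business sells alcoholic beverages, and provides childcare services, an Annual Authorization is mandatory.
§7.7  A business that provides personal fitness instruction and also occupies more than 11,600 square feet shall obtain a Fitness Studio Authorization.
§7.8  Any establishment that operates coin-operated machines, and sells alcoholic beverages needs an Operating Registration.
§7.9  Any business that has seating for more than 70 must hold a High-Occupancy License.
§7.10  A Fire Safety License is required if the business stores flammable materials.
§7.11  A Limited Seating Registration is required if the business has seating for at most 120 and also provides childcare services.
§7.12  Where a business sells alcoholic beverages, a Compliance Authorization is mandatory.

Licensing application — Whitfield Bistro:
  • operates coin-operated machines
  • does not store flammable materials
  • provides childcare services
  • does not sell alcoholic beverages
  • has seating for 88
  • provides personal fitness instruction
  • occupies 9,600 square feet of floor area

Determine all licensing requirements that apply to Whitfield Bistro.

Annual Registration, High-Occupancy License, Limited Seating Registration, Operating Permit

§7.1 seating 88 ≤ 186; floor area 9,600 square feet ≥ 8,400 square feet → Limited Seating License not required.
§7.2 does not store flammable materials → Fire Safety Registration not required.
§7.3 operates coin-operated machines → Annual Registration required.
§7.4 floor area 9,600 square feet ≤ 11,100 square feet → Operating Permit required.
§7.5 floor area 9,600 square feet ≥ 9,300 square feet → Standard Registration not required.
§7.6 does not sell alcoholic beverages; provides childcare services → Annual Authorization not required.
§7.7 provides personal fitness instruction; floor area 9,600 square feet ≤ 11,600 square feet → Fitness Studio Authorization not required.
§7.8 operates coin-operated machines; does not sell alcoholic beverages → Operating Registration not required.
§7.9 seating 88 > 70 → High-Occupancy License required.
§7.10 does not store flammable materials → Fire Safety License not required.
§7.11 seating 88 ≤ 120; provides childcare services → Limited Seating Registration required.
§7.12 does not sell alcoholic beverages → Compliance Authorization not required.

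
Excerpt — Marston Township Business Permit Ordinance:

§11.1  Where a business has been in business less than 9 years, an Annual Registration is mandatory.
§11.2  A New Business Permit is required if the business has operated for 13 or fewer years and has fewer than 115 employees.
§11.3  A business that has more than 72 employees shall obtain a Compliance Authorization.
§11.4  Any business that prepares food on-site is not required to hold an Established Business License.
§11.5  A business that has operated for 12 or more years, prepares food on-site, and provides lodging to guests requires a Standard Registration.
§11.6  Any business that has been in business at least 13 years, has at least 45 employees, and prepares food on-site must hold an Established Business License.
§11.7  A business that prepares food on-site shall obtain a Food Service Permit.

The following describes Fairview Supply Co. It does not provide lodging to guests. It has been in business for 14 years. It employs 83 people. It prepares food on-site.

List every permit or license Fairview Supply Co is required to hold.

Compliance Authorization, Food Service Permit

§11.1 years in business 14 ≥ 9 → Annual Registration not required.
§11.2 years in business 14 > 13; employees 83 < 115 → New Business Permit not required.
§11.3 employees 83 > 72 → Compliance Authorization required.
§11.4 prepares food on-site → exempt from Established Business License.
§11.5 years in business 14 ≥ 12; prepares food on-site; does not provide lodging to guests → Standard Registration not required.
§11.6 years in business 14 ≥ 13; employees 83 ≥ 45; prepares food on-site → Established Business License required.
§11.7 prepares food on-site → Food Service Permit required.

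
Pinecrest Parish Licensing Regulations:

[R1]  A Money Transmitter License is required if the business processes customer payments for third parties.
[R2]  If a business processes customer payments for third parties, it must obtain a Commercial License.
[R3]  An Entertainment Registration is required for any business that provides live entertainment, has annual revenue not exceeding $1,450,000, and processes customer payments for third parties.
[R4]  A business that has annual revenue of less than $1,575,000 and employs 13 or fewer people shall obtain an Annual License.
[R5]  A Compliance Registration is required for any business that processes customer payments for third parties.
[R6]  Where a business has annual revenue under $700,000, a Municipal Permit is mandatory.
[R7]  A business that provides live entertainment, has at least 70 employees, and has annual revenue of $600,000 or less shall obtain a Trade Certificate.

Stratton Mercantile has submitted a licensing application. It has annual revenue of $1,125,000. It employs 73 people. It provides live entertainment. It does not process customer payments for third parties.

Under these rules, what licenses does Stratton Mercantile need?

[R1] does not process customer payments for third parties → Money Transmitter License not required.
[R2] does not process customer payments for third parties → Commercial License not required.
[R3] provides live entertainment; revenue $1,125,000 ≤ $1,450,000; does not process customer payments for third parties → Entertainment Registration not required.
[R4] revenue $1,125,000 < $1,575,000; employees 73 > 13 → Annual License not required.
[R5] does not process customer payments for third parties → Compliance Registration not required.
[R6] revenue $1,125,000 ≥ $700,000 → Municipal Permit not required.
[R7] provides live entertainment; employees 73 ≥ 70; revenue $1,125,000 > $600,000 → Trade Certificate not required.

None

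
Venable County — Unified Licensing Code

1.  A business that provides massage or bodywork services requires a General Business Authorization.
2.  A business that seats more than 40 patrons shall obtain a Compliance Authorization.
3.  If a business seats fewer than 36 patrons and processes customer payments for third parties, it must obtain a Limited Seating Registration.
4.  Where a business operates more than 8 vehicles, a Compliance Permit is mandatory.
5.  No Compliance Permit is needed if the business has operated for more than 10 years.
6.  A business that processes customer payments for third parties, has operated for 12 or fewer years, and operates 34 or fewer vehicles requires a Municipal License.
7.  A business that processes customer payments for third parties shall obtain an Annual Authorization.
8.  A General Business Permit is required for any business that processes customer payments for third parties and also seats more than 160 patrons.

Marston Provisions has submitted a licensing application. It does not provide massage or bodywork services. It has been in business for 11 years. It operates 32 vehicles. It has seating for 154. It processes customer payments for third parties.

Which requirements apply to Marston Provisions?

Annual Authorization, Compliance Authorization, Municipal License

1. does not provide massage or bodywork services → General Business Authorization not required.
2. seating 154 > 40 → Compliance Authorization required.
3. seating 154 ≥ 36; processes customer payments for third parties → Limited Seating Registration not required.
4. vehicles 32 > 8 → Compliance Permit required.
5. years in business 11 > 10 → exempt from Compliance Permit.
6. processes customer payments for third parties; years in business 11 ≤ 12; vehicles 32 ≤ 34 → Municipal License required.
7. processes customer payments for third parties → Annual Authorization required.
8. processes customer payments for third parties; seating 154 ≤ 160 → General Business Permit not required.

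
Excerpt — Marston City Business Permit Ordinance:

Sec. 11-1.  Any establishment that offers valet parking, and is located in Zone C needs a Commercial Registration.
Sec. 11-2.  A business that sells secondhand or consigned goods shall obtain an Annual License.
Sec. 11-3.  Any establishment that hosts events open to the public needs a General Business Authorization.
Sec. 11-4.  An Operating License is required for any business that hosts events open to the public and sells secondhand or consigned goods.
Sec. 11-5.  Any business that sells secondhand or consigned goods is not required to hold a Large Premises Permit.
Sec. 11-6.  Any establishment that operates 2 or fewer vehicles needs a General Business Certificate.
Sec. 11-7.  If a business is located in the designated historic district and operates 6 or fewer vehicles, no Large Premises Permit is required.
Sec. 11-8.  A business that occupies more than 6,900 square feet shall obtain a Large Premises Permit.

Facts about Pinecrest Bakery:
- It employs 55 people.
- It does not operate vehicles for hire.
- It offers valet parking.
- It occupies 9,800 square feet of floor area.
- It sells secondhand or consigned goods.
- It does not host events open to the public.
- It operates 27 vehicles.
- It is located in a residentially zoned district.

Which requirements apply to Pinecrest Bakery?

Annual License

Sec. 11-1. offers valet parking; is located in a residentially zoned district (not: is located in Zone C) → Commercial Registration not required.
Sec. 11-2. sells secondhand or consigned goods → Annual License required.
Sec. 11-3. does not host events open to the public → General Business Authorization not required.
Sec. 11-4. does not host events open to the public; sells secondhand or consigned goods → Operating License not required.
Sec. 11-5. sells secondhand or consigned goods → exempt from Large Premises Permit.
Sec. 11-6. vehicles 27 > 2 → General Business Certificate not required.
Sec. 11-7. is located in a residentially zoned district (not: is located in the designated historic district); vehicles 27 > 6 → Large Premises Permit exemption does not apply.
Sec. 11-8. floor area 9,800 square feet > 6,900 square feet → Large Premises Permit required.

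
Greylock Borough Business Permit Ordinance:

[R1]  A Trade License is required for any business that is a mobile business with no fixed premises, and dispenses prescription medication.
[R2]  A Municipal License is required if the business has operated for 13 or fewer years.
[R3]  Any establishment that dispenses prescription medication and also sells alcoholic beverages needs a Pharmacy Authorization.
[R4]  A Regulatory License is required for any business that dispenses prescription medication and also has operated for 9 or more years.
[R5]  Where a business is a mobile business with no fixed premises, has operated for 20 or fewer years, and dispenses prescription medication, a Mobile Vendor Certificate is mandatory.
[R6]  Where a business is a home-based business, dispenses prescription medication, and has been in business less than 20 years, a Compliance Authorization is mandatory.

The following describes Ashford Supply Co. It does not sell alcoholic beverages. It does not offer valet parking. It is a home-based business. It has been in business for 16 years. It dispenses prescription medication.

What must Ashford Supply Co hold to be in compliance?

Compliance Authorization, Regulatory License

[R1] is a home-based business (not: is a mobile business with no fixed premises); dispenses prescription medication → Trade License not required.
[R2] years in business 16 > 13 → Municipal License not required.
[R3] dispenses prescription medication; does not sell alcoholic beverages → Pharmacy Authorization not required.
[R4] dispenses prescription medication; years in business 16 ≥ 9 → Regulatory License required.
[R5] is a home-based business (not: is a mobile business with no fixed premises); years in business 16 ≤ 20; dispenses prescription medication → Mobile Vendor Certificate not required.
[R6] is a home-based business; dispenses prescription medication; years in business 16 < 20 → Compliance Authorization required.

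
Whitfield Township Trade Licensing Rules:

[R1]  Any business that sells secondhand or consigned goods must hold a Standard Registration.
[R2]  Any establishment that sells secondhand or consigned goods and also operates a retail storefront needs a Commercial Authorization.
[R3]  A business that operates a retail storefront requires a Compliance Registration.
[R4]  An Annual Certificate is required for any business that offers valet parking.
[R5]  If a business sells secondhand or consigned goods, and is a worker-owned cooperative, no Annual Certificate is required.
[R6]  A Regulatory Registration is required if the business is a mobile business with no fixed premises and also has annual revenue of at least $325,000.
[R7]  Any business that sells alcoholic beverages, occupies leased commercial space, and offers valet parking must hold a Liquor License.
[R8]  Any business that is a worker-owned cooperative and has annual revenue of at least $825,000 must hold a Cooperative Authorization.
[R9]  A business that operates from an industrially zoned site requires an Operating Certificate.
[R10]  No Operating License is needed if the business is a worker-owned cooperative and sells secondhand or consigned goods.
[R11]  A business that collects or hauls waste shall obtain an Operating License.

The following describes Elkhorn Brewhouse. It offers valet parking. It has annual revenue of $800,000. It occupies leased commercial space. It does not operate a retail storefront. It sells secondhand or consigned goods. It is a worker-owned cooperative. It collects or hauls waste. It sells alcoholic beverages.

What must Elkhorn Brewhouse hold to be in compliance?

Liquor License, Standard Registration

[R1] sells secondhand or consigned goods → Standard Registration required.
[R2] sells secondhand or consigned goods; does not operate a retail storefront → Commercial Authorization not required.
[R3] does not operate a retail storefront → Compliance Registration not required.
[R4] offers valet parking → Annual Certificate required.
[R5] sells secondhand or consigned goods; is a worker-owned cooperative → exempt from Annual Certificate.
[R6] occupies leased commercial space (not: is a mobile business with no fixed premises); revenue $800,000 ≥ $325,000 → Regulatory Registration not required.
[R7] sells alcoholic beverages; occupies leased commercial space; offers valet parking → Liquor License required.
[R8] is a worker-owned cooperative; revenue $800,000 < $825,000 → Cooperative Authorization not required.
[R9] occupies leased commercial space (not: operates from an industrially zoned site) → Operating Certificate not required.
[R10] is a worker-owned cooperative; sells secondhand or consigned goods → exempt from Operating License.
[R11] collects or hauls waste → Operating License required.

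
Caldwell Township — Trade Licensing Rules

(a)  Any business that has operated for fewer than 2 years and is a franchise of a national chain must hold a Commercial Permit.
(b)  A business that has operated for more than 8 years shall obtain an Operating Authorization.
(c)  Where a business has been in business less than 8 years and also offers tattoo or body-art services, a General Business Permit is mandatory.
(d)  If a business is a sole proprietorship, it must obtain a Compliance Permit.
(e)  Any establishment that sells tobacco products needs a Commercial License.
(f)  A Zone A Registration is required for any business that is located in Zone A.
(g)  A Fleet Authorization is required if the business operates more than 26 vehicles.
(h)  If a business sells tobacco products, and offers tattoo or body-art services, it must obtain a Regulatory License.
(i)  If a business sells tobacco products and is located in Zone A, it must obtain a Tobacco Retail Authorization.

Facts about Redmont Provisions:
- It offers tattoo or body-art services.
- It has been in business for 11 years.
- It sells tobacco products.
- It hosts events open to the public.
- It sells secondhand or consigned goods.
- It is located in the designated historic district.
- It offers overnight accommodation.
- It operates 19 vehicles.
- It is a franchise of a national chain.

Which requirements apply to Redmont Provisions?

(a) years in business 11 ≥ 2; is a franchise of a national chain → Commercial Permit not required.
(b) years in business 11 > 8 → Operating Authorization required.
(c) years in business 11 ≥ 8; offers tattoo or body-art services → General Business Permit not required.
(d) is a franchise of a national chain (not: is a sole proprietorship) → Compliance Permit not required.
(e) sells tobacco products → Commercial License required.
(f) is located in the designated historic district (not: is located in Zone A) → Zone A Registration not required.
(g) vehicles 19 ≤ 26 → Fleet Authorization not required.
(h) sells tobacco products; offers tattoo or body-art services → Regulatory License required.
(i) sells tobacco products; is located in the designated historic district (not: is located in Zone A) → Tobacco Retail Authorization not required.

Commercial License, Operating Authorization, Regulatory License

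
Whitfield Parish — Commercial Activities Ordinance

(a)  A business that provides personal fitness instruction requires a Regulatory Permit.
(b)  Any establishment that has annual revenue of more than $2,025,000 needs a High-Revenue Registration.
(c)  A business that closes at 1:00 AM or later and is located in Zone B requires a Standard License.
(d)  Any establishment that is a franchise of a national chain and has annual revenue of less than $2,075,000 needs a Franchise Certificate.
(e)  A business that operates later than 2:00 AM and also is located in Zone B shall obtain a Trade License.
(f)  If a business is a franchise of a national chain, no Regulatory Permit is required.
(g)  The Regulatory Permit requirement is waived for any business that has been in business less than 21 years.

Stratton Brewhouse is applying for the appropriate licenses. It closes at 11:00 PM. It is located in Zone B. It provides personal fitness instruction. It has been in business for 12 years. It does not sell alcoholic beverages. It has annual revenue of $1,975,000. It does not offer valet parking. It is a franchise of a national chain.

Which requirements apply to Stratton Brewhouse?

Franchise Certificate

(a) provides personal fitness instruction → Regulatory Permit required.
(b) revenue $1,975,000 ≤ $2,025,000 → High-Revenue Registration not required.
(c) closes 11:00 PM, at/before 1:00 AM; is located in Zone B → Standard License not required.
(d) is a franchise of a national chain; revenue $1,975,000 < $2,075,000 → Franchise Certificate required.
(e) closes 11:00 PM, at/before 2:00 AM; is located in Zone B → Trade License not required.
(f) is a franchise of a national chain → exempt from Regulatory Permit.
(g) years in business 12 < 21 → exempt from Regulatory Permit.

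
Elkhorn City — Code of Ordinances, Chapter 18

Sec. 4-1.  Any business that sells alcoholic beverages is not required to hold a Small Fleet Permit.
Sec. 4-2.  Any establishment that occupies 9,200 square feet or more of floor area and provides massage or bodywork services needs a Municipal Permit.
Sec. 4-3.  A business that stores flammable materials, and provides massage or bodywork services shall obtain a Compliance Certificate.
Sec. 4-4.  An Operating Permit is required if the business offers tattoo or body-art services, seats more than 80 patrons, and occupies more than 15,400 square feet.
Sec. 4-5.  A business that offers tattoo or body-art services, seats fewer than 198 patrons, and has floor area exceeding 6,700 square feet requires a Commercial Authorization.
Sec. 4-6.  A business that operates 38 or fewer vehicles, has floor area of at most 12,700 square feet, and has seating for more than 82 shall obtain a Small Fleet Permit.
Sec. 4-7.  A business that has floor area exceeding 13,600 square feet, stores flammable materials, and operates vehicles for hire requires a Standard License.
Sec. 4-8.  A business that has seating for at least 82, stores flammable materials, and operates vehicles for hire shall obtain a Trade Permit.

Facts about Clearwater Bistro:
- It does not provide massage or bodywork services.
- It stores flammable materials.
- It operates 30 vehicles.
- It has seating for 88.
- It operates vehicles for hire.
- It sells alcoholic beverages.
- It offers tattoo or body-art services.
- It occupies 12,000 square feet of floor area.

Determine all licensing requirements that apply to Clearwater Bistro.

Sec. 4-1. sells alcoholic beverages → exempt from Small Fleet Permit.
Sec. 4-2. floor area 12,000 square feet ≥ 9,200 square feet; does not provide massage or bodywork services → Municipal Permit not required.
Sec. 4-3. stores flammable materials; does not provide massage or bodywork services → Compliance Certificate not required.
Sec. 4-4. offers tattoo or body-art services; seating 88 > 80; floor area 12,000 square feet ≤ 15,400 square feet → Operating Permit not required.
Sec. 4-5. offers tattoo or body-art services; seating 88 < 198; floor area 12,000 square feet > 6,700 square feet → Commercial Authorization required.
Sec. 4-6. vehicles 30 ≤ 38; floor area 12,000 square feet ≤ 12,700 square feet; seating 88 > 82 → Small Fleet Permit required.
Sec. 4-7. floor area 12,000 square feet ≤ 13,600 square feet; stores flammable materials; operates vehicles for hire → Standard License not required.
Sec. 4-8. seating 88 ≥ 82; stores flammable materials; operates vehicles for hire → Trade Permit required.

Commercial Authorization, Trade Permit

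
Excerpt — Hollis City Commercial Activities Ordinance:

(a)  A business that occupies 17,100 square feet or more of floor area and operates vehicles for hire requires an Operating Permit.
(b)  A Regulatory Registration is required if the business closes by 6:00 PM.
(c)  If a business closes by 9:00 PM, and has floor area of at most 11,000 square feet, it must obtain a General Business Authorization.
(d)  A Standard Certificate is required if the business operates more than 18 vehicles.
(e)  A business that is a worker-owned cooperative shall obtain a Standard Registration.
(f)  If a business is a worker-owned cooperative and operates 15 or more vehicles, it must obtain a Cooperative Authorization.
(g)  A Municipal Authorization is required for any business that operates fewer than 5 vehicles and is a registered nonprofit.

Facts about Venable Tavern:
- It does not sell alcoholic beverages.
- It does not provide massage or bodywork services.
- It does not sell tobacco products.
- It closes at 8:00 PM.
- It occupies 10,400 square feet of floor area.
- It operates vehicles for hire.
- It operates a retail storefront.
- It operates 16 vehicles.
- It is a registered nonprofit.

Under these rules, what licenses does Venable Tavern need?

(a) floor area 10,400 square feet < 17,100 square feet; operates vehicles for hire → Operating Permit not required.
(b) closes 8:00 PM, after 6:00 PM → Regulatory Registration not required.
(c) closes 8:00 PM, at/before 9:00 PM; floor area 10,400 square feet ≤ 11,000 square feet → General Business Authorization required.
(d) vehicles 16 ≤ 18 → Standard Certificate not required.
(e) is a registered nonprofit (not: is a worker-owned cooperative) → Standard Registration not required.
(f) is a registered nonprofit (not: is a worker-owned cooperative); vehicles 16 ≥ 15 → Cooperative Authorization not required.
(g) vehicles 16 ≥ 5; is a registered nonprofit → Municipal Authorization not required.

General Business Authorization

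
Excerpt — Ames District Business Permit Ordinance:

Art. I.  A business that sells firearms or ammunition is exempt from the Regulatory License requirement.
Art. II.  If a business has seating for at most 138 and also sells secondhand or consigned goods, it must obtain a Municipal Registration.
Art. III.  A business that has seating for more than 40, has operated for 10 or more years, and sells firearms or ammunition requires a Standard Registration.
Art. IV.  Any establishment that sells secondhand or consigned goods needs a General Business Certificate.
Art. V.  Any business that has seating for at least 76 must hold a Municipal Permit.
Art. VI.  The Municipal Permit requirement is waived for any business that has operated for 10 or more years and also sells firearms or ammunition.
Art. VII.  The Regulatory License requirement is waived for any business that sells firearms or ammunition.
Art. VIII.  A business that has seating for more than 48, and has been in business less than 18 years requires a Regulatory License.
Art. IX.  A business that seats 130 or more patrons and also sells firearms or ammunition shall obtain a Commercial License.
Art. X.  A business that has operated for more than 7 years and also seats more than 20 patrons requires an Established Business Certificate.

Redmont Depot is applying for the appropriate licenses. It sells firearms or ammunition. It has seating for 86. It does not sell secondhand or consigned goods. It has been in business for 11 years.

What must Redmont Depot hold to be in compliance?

Art. I. sells firearms or ammunition → exempt from Regulatory License.
Art. II. seating 86 ≤ 138; does not sell secondhand or consigned goods → Municipal Registration not required.
Art. III. seating 86 > 40; years in business 11 ≥ 10; sells firearms or ammunition → Standard Registration required.
Art. IV. does not sell secondhand or consigned goods → General Business Certificate not required.
Art. V. seating 86 ≥ 76 → Municipal Permit required.
Art. VI. years in business 11 ≥ 10; sells firearms or ammunition → exempt from Municipal Permit.
Art. VII. sells firearms or ammunition → exempt from Regulatory License.
Art. VIII. seating 86 > 48; years in business 11 < 18 → Regulatory License required.
Art. IX. seating 86 < 130; sells firearms or ammunition → Commercial License not required.
Art. X. years in business 11 > 7; seating 86 > 20 → Established Business Certificate required.

Established Business Certificate, Standard Registration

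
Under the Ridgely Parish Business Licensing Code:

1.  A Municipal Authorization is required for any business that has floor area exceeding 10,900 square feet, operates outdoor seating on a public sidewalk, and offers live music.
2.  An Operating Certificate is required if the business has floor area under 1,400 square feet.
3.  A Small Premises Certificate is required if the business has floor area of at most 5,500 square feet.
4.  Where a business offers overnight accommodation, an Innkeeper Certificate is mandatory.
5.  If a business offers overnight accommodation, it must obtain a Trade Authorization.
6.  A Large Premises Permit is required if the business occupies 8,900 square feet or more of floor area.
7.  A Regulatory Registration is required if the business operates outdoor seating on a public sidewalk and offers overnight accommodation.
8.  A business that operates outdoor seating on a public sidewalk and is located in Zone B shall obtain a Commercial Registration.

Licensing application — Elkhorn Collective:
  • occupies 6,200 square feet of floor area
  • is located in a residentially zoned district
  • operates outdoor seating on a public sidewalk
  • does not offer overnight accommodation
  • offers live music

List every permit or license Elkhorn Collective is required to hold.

1. floor area 6,200 square feet ≤ 10,900 square feet; operates outdoor seating on a public sidewalk; offers live music → Municipal Authorization not required.
2. floor area 6,200 square feet ≥ 1,400 square feet → Operating Certificate not required.
3. floor area 6,200 square feet > 5,500 square feet → Small Premises Certificate not required.
4. does not offer overnight accommodation → Innkeeper Certificate not required.
5. does not offer overnight accommodation → Trade Authorization not required.
6. floor area 6,200 square feet < 8,900 square feet → Large Premises Permit not required.
7. operates outdoor seating on a public sidewalk; does not offer overnight accommodation → Regulatory Registration not required.
8. operates outdoor seating on a public sidewalk; is located in a residentially zoned district (not: is located in Zone B) → Commercial Registration not required.

None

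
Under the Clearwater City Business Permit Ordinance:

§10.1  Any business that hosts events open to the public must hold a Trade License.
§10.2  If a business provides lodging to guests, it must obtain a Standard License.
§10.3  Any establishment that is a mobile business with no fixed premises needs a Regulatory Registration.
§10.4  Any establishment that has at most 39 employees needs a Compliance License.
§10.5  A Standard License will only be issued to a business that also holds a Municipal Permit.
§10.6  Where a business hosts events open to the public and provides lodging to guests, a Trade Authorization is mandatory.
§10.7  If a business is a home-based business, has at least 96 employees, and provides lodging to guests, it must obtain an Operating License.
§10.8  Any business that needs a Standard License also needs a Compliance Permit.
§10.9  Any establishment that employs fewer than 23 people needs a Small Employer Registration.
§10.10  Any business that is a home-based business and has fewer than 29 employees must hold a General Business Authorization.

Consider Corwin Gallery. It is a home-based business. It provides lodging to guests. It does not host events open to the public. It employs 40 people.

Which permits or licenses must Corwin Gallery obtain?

§10.1 does not host events open to the public → Trade License not required.
§10.2 provides lodging to guests → Standard License required.
§10.3 is a home-based business (not: is a mobile business with no fixed premises) → Regulatory Registration not required.
§10.4 employees 40 > 39 → Compliance License not required.
§10.5 Standard License is required → Municipal Permit also required.
§10.6 does not host events open to the public; provides lodging to guests → Trade Authorization not required.
§10.7 is a home-based business; employees 40 < 96; provides lodging to guests → Operating License not required.
§10.8 Standard License is required → Compliance Permit also required.
§10.9 employees 40 ≥ 23 → Small Employer Registration not required.
§10.10 is a home-based business; employees 40 ≥ 29 → General Business Authorization not required.

Compliance Permit, Municipal Permit, Standard License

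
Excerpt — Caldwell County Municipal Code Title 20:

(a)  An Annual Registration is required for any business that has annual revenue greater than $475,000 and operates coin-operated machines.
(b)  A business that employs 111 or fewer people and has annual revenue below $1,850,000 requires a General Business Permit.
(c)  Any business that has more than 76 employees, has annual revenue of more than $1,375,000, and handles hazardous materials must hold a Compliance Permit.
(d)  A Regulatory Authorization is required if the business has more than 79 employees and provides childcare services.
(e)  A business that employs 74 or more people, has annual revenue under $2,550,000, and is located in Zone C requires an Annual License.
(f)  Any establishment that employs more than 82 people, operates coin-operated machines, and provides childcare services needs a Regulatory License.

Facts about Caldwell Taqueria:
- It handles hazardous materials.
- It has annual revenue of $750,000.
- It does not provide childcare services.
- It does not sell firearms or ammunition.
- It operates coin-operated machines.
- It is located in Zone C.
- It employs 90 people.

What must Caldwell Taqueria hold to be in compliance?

(a) revenue $750,000 > $475,000; operates coin-operated machines → Annual Registration required.
(b) employees 90 ≤ 111; revenue $750,000 < $1,850,000 → General Business Permit required.
(c) employees 90 > 76; revenue $750,000 ≤ $1,375,000; handles hazardous materials → Compliance Permit not required.
(d) employees 90 > 79; does not provide childcare services → Regulatory Authorization not required.
(e) employees 90 ≥ 74; revenue $750,000 < $2,550,000; is located in Zone C → Annual License required.
(f) employees 90 > 82; operates coin-operated machines; does not provide childcare services → Regulatory License not required.

Annual License, Annual Registration, General Business Permit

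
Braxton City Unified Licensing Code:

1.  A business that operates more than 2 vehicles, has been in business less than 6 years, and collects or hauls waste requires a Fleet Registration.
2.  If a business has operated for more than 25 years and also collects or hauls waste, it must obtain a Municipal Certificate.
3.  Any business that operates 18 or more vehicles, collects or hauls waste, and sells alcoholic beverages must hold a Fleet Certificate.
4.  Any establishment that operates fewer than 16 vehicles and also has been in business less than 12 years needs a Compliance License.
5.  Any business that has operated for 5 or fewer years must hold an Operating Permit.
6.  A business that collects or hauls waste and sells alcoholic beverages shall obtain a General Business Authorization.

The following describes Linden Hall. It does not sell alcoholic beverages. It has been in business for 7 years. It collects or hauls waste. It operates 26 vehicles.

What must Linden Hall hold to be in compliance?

1. vehicles 26 > 2; years in business 7 ≥ 6; collects or hauls waste → Fleet Registration not required.
2. years in business 7 ≤ 25; collects or hauls waste → Municipal Certificate not required.
3. vehicles 26 ≥ 18; collects or hauls waste; does not sell alcoholic beverages → Fleet Certificate not required.
4. vehicles 26 ≥ 16; years in business 7 < 12 → Compliance License not required.
5. years in business 7 > 5 → Operating Permit not required.
6. collects or hauls waste; does not sell alcoholic beverages → General Business Authorization not required.

None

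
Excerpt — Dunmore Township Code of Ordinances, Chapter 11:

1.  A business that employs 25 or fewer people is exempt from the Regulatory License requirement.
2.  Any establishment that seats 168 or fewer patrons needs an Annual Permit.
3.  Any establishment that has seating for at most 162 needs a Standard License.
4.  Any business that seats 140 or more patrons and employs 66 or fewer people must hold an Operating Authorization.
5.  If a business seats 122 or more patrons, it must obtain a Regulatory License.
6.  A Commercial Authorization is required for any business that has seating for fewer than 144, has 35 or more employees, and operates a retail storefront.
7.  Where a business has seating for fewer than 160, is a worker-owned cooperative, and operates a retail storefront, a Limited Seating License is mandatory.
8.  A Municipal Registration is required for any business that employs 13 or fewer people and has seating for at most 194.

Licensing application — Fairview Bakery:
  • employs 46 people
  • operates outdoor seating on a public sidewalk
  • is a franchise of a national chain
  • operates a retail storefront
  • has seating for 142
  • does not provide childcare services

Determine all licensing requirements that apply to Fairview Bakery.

Annual Permit, Commercial Authorization, Operating Authorization, Regulatory License, Standard License

1. employees 46 > 25 → Regulatory License exemption does not apply.
2. seating 142 ≤ 168 → Annual Permit required.
3. seating 142 ≤ 162 → Standard License required.
4. seating 142 ≥ 140; employees 46 ≤ 66 → Operating Authorization required.
5. seating 142 ≥ 122 → Regulatory License required.
6. seating 142 < 144; employees 46 ≥ 35; operates a retail storefront → Commercial Authorization required.
7. seating 142 < 160; is a franchise of a national chain (not: is a worker-owned cooperative); operates a retail storefront → Limited Seating License not required.
8. employees 46 > 13; seating 142 ≤ 194 → Municipal Registration not required.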